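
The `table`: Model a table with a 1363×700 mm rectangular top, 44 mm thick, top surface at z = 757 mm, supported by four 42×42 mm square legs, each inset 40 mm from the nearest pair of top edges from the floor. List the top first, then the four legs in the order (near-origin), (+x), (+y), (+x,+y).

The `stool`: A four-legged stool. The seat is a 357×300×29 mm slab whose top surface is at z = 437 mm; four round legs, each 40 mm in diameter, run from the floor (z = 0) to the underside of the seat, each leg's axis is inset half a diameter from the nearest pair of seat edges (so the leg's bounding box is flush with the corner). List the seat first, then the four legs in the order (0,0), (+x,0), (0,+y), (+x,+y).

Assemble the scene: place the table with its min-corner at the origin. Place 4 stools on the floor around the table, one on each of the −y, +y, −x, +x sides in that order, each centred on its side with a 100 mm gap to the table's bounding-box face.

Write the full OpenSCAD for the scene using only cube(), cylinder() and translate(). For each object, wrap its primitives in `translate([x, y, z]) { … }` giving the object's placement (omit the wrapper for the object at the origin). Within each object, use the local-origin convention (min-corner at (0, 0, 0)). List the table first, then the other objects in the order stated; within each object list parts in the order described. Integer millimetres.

translate([0, 0, 713]) cube([1363, 700, 44]);
translate([40, 40, 0]) cube([42, 42, 713]);
translate([1281, 40, 0]) cube([42, 42, 713]);
translate([40, 618, 0]) cube([42, 42, 713]);
translate([1281, 618, 0]) cube([42, 42, 713]);
translate([503, -400, 0]) {
  translate([0, 0, 408]) cube([357, 300, 29]);
  translate([20, 20, 0]) cylinder(h = 408, r = 20);
  translate([337, 20, 0]) cylinder(h = 408, r = 20);
  translate([20, 280, 0]) cylinder(h = 408, r = 20);
  translate([337, 280, 0]) cylinder(h = 408, r = 20);
}
translate([503, 800, 0]) {
  translate([0, 0, 408]) cube([357, 300, 29]);
  translate([20, 20, 0]) cylinder(h = 408, r = 20);
  translate([337, 20, 0]) cylinder(h = 408, r = 20);
  translate([20, 280, 0]) cylinder(h = 408, r = 20);
  translate([337, 280, 0]) cylinder(h = 408, r = 20);
}
translate([-457, 200, 0]) {
  translate([0, 0, 408]) cube([357, 300, 29]);
  translate([20, 20, 0]) cylinder(h = 408, r = 20);
  translate([337, 20, 0]) cylinder(h = 408, r = 20);
  translate([20, 280, 0]) cylinder(h = 408, r = 20);
  translate([337, 280, 0]) cylinder(h = 408, r = 20);
}
translate([1463, 200, 0]) {
  translate([0, 0, 408]) cube([357, 300, 29]);
  translate([20, 20, 0]) cylinder(h = 408, r = 20);
  translate([337, 20, 0]) cylinder(h = 408, r = 20);
  translate([20, 280, 0]) cylinder(h = 408, r = 20);
  translate([337, 280, 0]) cylinder(h = 408, r = 20);
}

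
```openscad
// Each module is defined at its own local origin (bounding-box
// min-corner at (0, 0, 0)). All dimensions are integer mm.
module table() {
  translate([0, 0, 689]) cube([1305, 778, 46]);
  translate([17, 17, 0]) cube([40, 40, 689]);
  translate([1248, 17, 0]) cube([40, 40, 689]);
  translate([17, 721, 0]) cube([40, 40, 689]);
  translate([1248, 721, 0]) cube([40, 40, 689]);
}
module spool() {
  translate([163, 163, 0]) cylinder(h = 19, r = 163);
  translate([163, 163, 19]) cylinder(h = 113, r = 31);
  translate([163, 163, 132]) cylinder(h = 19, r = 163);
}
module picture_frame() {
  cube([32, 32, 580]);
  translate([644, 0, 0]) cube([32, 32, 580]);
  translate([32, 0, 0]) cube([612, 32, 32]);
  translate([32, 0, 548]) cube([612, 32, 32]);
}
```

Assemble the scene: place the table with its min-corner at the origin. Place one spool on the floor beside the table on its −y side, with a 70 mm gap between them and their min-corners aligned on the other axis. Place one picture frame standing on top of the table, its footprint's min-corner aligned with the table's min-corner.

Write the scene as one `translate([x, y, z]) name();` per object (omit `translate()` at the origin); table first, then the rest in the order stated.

table();
translate([0, -396, 0]) spool();
translate([0, 0, 735]) picture_frame();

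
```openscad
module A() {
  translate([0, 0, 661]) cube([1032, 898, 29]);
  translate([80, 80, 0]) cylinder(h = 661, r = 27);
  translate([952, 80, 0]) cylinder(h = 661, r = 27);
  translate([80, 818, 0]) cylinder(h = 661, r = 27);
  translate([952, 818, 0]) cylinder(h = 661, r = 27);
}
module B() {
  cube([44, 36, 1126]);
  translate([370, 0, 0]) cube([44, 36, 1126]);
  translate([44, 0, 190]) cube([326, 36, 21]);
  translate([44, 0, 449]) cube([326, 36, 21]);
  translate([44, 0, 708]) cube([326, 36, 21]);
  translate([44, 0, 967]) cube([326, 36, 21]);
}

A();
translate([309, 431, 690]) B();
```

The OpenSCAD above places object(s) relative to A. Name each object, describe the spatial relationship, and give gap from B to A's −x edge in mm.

The ladder's min-x is at 309; the table's min-x is 0; gap = 309 mm.

A is a table. B is a ladder. The ladder is on top of the table, centred. The gap from the ladder to the table's −x edge is 309 mm.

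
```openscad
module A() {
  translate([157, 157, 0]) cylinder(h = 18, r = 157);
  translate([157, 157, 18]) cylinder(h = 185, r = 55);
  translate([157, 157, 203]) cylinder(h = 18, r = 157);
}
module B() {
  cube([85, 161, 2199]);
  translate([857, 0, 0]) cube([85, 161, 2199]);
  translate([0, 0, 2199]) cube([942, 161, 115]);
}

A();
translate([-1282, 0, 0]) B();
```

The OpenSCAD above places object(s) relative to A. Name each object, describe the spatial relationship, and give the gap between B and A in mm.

The door frame's nearest face is 340 mm from the spool's −x face.

A is a spool. B is a door frame. The door frame is on the floor beside the spool on its −x side. The gap between the door frame and the spool is 340 mm.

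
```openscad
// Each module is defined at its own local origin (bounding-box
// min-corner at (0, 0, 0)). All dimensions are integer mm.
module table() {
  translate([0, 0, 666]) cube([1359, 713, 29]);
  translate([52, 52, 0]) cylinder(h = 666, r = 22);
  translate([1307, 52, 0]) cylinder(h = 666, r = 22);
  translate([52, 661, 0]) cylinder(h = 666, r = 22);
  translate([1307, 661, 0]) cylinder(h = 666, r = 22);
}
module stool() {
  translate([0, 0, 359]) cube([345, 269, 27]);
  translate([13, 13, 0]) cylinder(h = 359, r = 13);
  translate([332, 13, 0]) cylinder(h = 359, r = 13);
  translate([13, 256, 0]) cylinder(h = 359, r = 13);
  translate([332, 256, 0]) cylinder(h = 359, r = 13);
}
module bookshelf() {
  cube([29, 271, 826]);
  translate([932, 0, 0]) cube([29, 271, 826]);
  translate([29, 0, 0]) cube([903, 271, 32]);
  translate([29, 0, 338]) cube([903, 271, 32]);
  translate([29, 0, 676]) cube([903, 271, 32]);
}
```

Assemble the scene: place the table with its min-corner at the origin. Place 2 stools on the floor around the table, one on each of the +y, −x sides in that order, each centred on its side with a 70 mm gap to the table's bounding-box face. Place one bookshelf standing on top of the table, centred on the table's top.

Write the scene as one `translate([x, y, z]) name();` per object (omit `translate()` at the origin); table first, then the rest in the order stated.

table();
translate([507, 783, 0]) stool();
translate([-415, 222, 0]) stool();
translate([199, 221, 695]) bookshelf();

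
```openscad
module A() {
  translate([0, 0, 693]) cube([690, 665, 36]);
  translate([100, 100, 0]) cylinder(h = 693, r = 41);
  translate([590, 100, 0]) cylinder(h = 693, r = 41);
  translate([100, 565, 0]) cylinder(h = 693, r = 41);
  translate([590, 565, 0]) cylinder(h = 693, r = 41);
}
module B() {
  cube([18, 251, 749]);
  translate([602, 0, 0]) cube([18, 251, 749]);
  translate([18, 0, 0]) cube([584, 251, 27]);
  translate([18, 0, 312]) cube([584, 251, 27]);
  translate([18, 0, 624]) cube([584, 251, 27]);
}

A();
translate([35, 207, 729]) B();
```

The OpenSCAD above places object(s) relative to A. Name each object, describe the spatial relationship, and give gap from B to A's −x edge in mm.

The bookshelf's min-x is at 35; the table's min-x is 0; gap = 35 mm.

A is a table. B is a bookshelf. The bookshelf is on top of the table, centred. The gap from the bookshelf to the table's −x edge is 35 mm.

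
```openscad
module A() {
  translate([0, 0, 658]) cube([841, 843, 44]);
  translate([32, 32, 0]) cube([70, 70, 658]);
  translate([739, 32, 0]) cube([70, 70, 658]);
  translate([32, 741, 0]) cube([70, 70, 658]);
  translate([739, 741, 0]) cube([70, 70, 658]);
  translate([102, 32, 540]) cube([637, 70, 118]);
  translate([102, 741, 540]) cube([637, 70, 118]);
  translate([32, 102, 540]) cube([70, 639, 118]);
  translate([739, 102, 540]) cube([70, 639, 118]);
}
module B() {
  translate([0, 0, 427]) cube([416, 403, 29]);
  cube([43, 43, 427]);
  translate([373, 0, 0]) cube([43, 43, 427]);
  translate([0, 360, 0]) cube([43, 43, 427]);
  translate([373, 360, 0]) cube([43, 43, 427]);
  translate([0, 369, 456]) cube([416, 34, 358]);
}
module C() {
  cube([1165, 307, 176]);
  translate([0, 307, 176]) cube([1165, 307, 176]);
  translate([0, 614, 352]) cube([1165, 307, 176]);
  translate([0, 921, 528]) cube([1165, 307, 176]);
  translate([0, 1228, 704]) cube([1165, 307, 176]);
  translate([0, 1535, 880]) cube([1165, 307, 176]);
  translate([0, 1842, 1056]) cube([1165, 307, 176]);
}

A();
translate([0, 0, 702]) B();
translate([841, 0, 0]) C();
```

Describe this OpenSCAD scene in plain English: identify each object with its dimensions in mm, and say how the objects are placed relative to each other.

A is a table: top 841 mm (x) × 843 mm (y), 44 mm thick, upper face at z = 702 mm, on four 70×70 mm square legs, each inset 32 mm from the nearest pair of top edges, running from z = 0 to the bottom of the top. Four apron rails, 70 mm thick and 118 mm tall, run between adjacent legs with their top edges flush with the underside of the top and their outer faces flush with the legs' outer faces.

B is a chair: 416×403 mm seat, 29 mm thick, top at z = 456 mm, on four 43 mm square corner legs flush with the seat edges. A 34 mm thick backrest slab spans the full seat width, extending 358 mm above the seat top, its back face flush with the seat's +y edge.

C is a run of 7 identical solid stair steps. Each tread is 1165×307 mm and each step block is 176 mm high. Step 1 rests on the floor; step k is offset from step 1 by (k−1)×307 mm in y and (k−1)×176 mm in z.

The chair is on top of the table. The staircase is against the table's +x side, with their −y faces flush.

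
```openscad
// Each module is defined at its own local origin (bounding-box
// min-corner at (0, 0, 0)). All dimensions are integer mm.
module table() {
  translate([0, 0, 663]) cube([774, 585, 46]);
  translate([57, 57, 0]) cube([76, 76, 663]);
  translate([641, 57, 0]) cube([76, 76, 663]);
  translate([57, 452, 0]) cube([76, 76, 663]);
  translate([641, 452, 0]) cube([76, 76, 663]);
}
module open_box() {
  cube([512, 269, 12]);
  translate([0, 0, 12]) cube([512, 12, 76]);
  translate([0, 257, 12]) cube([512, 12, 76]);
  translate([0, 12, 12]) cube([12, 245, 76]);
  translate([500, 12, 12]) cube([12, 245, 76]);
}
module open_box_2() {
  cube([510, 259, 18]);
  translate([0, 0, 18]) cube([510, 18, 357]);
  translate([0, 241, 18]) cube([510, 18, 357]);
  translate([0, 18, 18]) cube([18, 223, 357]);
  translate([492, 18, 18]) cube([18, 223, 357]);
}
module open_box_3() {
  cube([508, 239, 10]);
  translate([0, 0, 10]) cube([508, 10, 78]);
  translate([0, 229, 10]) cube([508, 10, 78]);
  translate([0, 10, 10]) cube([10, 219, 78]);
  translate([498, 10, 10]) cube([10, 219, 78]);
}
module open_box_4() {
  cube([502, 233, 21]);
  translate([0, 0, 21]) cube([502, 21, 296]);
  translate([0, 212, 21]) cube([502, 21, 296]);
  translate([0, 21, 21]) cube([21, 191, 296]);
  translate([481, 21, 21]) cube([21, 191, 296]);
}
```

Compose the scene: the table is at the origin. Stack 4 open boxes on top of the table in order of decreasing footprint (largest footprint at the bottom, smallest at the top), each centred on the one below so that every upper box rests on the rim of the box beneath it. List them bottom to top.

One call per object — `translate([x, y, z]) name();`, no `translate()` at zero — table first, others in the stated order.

table();
translate([131, 158, 709]) open_box();
translate([132, 163, 797]) open_box_2();
translate([133, 173, 1172]) open_box_3();
translate([136, 176, 1260]) open_box_4();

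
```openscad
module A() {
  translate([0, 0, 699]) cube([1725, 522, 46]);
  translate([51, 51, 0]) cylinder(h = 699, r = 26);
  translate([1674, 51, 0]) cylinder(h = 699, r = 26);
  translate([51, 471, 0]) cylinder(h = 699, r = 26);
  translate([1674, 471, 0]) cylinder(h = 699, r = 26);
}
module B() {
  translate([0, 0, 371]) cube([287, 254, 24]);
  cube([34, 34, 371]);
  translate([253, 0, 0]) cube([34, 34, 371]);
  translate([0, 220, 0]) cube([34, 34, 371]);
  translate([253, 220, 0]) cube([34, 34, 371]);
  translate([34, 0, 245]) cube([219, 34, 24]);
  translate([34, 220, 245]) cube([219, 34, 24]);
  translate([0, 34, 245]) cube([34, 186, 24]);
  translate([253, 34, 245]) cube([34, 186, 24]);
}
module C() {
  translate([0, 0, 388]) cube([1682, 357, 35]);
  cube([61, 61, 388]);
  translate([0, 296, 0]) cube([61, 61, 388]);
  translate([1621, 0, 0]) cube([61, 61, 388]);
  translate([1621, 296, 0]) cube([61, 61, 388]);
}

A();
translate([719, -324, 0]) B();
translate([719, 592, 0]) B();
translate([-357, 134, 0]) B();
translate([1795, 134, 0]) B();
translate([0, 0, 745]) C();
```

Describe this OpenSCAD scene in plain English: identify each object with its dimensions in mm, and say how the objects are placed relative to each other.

A is a table with a 1725×522 mm rectangular top, 46 mm thick, top surface at z = 745 mm, supported by four round legs of 52 mm diameter, each leg's bounding box inset 25 mm from the nearest pair of top edges, running from the floor.

B is a four-legged stool. The seat is a 287×254×24 mm slab whose top surface is at z = 395 mm; four square legs, each 34×34 mm in cross-section, run from the floor (z = 0) to the underside of the seat, each flush with a corner of the seat. Four stretchers, 34 mm wide and 24 mm tall, connect adjacent legs with their undersides at z = 245 mm, each running between the inner faces of the legs it joins and aligned with the legs' outer faces on the other axis.

C is a bench: a 1682×357 mm seat slab, 35 mm thick, top at z = 423 mm, on four 61×61 mm square legs flush with the seat corners and standing on z = 0.

Four stools sit around the table at the −y, +y, −x, +x sides. The bench is on top of the table.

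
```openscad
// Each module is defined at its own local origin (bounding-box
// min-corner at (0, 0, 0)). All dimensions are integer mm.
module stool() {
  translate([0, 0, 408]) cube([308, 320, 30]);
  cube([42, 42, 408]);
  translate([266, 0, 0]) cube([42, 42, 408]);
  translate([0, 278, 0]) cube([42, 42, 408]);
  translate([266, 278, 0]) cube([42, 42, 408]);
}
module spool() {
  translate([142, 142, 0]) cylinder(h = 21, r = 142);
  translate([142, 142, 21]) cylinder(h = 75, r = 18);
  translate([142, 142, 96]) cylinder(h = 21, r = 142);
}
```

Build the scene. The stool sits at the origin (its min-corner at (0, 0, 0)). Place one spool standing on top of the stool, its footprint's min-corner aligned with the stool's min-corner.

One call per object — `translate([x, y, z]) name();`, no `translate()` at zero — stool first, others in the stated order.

stool();
translate([0, 0, 438]) spool();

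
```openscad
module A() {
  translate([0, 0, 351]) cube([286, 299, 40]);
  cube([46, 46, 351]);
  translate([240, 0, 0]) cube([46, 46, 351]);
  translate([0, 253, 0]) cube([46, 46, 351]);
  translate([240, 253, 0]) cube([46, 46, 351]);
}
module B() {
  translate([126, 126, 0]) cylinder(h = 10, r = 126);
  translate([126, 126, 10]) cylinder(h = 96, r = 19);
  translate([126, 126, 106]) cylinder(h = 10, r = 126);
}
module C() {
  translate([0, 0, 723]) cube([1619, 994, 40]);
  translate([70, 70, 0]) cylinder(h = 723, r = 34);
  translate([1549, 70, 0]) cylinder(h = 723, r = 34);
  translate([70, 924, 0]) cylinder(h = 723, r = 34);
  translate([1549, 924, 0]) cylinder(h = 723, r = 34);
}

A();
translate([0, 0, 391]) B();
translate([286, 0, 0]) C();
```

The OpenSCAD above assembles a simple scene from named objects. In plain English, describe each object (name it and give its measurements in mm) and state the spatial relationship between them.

A is a four-legged stool. The seat is a 286×299×40 mm slab whose top surface is at z = 391 mm; four square legs, each 46×46 mm in cross-section, run from the floor (z = 0) to the underside of the seat, each flush with a corner of the seat.

B is a spool: two coaxial disc flanges of radius 126 mm and thickness 10 mm, joined by a core cylinder of radius 19 mm and height 96 mm. The lower flange rests on z = 0 and the three cylinders share a vertical axis.

C is a rectangular dining table. The top is 1619×994×40 mm with its upper surface at z = 763 mm. It stands on four round legs of 68 mm diameter, each leg's bounding box inset 36 mm from the nearest pair of top edges, running from the floor to the underside of the top.

The spool is on top of the stool. The table is against the stool's +x side, with their −y faces flush.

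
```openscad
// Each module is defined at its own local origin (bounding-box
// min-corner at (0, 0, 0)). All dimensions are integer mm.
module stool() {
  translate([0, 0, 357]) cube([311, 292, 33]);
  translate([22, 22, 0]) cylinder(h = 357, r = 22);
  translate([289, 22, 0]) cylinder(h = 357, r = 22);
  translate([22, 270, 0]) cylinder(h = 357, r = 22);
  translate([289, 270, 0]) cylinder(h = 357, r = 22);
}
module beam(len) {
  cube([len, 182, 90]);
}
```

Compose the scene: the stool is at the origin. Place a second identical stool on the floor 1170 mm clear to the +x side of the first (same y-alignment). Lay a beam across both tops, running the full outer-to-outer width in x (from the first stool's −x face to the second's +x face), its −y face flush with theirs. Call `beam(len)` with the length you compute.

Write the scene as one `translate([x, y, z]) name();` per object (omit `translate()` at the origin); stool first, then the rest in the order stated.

stool();
translate([1481, 0, 0]) stool();
translate([0, 0, 390]) beam(1792);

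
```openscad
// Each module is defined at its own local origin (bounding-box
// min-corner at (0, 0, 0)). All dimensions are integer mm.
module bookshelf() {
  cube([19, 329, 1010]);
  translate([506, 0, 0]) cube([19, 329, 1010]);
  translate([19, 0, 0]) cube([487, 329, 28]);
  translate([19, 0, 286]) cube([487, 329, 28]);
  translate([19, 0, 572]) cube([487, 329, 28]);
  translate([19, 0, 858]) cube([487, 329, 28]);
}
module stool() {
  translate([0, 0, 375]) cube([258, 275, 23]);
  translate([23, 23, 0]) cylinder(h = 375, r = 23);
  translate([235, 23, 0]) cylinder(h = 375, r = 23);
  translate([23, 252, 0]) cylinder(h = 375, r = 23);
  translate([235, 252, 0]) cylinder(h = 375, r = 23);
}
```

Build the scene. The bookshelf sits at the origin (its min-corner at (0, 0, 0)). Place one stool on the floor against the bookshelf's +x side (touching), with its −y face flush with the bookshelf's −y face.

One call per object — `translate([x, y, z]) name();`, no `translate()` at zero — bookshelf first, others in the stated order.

bookshelf();
translate([525, 0, 0]) stool();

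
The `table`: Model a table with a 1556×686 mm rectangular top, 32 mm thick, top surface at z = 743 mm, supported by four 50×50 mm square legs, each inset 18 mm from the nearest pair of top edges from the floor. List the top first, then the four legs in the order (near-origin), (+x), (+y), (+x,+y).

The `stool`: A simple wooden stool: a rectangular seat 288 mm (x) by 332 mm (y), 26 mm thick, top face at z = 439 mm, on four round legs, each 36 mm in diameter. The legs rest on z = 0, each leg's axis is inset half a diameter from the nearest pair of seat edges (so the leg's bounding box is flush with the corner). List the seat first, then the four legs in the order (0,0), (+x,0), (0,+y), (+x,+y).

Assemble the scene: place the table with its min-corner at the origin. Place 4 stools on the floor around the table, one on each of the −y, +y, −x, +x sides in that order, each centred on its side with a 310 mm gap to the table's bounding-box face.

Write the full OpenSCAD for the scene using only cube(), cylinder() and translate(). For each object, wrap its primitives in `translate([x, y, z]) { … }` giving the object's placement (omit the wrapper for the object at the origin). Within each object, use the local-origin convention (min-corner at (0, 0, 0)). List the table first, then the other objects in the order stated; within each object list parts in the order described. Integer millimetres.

translate([0, 0, 711]) cube([1556, 686, 32]);
translate([18, 18, 0]) cube([50, 50, 711]);
translate([1488, 18, 0]) cube([50, 50, 711]);
translate([18, 618, 0]) cube([50, 50, 711]);
translate([1488, 618, 0]) cube([50, 50, 711]);
translate([634, -642, 0]) {
  translate([0, 0, 413]) cube([288, 332, 26]);
  translate([18, 18, 0]) cylinder(h = 413, r = 18);
  translate([270, 18, 0]) cylinder(h = 413, r = 18);
  translate([18, 314, 0]) cylinder(h = 413, r = 18);
  translate([270, 314, 0]) cylinder(h = 413, r = 18);
}
translate([634, 996, 0]) {
  translate([0, 0, 413]) cube([288, 332, 26]);
  translate([18, 18, 0]) cylinder(h = 413, r = 18);
  translate([270, 18, 0]) cylinder(h = 413, r = 18);
  translate([18, 314, 0]) cylinder(h = 413, r = 18);
  translate([270, 314, 0]) cylinder(h = 413, r = 18);
}
translate([-598, 177, 0]) {
  translate([0, 0, 413]) cube([288, 332, 26]);
  translate([18, 18, 0]) cylinder(h = 413, r = 18);
  translate([270, 18, 0]) cylinder(h = 413, r = 18);
  translate([18, 314, 0]) cylinder(h = 413, r = 18);
  translate([270, 314, 0]) cylinder(h = 413, r = 18);
}
translate([1866, 177, 0]) {
  translate([0, 0, 413]) cube([288, 332, 26]);
  translate([18, 18, 0]) cylinder(h = 413, r = 18);
  translate([270, 18, 0]) cylinder(h = 413, r = 18);
  translate([18, 314, 0]) cylinder(h = 413, r = 18);
  translate([270, 314, 0]) cylinder(h = 413, r = 18);
}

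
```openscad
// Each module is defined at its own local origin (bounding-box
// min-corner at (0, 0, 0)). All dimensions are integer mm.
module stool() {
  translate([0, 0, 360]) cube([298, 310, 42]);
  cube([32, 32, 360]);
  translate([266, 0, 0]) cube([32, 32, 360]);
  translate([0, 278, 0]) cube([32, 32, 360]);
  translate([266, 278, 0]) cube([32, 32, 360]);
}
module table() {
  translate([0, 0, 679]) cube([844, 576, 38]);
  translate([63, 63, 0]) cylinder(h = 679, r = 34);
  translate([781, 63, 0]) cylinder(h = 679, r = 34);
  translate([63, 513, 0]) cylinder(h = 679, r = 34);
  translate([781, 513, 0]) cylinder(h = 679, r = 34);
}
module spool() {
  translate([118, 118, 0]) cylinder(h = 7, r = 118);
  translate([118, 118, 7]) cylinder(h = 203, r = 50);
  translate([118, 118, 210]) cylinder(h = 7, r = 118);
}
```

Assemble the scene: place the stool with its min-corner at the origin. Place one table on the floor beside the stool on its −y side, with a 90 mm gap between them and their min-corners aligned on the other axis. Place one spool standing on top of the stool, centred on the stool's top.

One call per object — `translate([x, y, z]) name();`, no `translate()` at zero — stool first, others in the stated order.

stool();
translate([0, -666, 0]) table();
translate([31, 37, 402]) spool();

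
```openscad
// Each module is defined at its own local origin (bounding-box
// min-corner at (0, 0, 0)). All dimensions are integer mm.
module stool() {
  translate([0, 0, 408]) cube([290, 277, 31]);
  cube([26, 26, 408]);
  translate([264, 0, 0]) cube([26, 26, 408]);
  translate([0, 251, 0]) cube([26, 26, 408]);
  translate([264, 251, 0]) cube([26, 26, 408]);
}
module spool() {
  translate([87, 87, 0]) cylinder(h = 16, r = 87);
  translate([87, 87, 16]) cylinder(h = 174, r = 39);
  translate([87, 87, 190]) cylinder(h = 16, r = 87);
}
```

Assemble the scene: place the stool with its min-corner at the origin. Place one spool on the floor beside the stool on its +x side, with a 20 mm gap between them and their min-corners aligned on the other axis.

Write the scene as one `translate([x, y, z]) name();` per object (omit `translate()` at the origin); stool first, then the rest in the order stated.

stool();
translate([310, 0, 0]) spool();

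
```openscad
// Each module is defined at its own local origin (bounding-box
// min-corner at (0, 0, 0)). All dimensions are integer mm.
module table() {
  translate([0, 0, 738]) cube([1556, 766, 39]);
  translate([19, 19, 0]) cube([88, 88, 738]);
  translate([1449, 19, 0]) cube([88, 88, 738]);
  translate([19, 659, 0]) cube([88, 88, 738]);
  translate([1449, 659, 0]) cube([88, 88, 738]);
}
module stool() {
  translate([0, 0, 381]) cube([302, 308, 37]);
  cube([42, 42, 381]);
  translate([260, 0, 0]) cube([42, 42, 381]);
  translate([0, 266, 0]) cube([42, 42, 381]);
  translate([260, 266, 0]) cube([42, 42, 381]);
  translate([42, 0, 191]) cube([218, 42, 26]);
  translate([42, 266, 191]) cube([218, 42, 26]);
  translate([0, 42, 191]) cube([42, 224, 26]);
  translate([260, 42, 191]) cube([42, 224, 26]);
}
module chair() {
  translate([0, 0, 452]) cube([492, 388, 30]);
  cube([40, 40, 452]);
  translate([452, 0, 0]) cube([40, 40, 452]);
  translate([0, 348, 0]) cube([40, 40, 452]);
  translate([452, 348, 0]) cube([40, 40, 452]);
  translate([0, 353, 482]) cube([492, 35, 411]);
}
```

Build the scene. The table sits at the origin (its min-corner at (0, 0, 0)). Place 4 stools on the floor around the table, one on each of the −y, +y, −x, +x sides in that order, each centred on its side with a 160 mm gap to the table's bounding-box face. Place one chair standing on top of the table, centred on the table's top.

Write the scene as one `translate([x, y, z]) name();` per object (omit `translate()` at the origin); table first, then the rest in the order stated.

table();
translate([627, -468, 0]) stool();
translate([627, 926, 0]) stool();
translate([-462, 229, 0]) stool();
translate([1716, 229, 0]) stool();
translate([532, 189, 777]) chair();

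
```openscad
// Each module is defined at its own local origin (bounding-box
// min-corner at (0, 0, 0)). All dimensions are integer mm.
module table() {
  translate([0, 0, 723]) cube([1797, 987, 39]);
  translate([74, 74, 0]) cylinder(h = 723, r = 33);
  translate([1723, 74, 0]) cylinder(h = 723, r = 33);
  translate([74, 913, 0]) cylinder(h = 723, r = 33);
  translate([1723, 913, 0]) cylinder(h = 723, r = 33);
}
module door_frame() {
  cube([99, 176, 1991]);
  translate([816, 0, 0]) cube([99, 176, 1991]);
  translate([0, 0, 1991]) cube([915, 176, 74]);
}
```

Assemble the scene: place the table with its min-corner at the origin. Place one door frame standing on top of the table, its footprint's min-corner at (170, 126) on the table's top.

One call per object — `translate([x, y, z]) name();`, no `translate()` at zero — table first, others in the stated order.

table();
translate([170, 126, 762]) door_frame();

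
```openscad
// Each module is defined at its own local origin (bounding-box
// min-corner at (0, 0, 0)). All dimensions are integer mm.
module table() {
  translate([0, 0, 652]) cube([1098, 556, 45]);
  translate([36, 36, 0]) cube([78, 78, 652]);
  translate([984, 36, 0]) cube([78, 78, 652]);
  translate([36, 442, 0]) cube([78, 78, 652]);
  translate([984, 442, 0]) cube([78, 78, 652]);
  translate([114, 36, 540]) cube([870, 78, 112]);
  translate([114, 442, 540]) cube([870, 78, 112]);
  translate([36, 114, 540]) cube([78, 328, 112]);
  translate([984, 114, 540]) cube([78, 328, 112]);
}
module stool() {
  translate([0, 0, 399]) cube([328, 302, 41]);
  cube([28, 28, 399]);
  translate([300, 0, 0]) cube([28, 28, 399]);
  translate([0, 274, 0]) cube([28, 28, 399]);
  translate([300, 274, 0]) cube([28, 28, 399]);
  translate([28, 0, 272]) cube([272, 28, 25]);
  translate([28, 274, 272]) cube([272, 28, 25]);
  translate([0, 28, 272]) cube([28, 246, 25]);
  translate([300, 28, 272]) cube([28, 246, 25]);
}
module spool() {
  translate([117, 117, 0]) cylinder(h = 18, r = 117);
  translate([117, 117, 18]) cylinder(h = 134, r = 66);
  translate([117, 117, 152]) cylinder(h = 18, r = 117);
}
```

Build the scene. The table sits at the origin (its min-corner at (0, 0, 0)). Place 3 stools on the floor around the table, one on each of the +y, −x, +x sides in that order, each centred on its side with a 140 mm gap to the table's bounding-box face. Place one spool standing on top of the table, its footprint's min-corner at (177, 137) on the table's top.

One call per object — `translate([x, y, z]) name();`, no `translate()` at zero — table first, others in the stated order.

table();
translate([385, 696, 0]) stool();
translate([-468, 127, 0]) stool();
translate([1238, 127, 0]) stool();
translate([177, 137, 697]) spool();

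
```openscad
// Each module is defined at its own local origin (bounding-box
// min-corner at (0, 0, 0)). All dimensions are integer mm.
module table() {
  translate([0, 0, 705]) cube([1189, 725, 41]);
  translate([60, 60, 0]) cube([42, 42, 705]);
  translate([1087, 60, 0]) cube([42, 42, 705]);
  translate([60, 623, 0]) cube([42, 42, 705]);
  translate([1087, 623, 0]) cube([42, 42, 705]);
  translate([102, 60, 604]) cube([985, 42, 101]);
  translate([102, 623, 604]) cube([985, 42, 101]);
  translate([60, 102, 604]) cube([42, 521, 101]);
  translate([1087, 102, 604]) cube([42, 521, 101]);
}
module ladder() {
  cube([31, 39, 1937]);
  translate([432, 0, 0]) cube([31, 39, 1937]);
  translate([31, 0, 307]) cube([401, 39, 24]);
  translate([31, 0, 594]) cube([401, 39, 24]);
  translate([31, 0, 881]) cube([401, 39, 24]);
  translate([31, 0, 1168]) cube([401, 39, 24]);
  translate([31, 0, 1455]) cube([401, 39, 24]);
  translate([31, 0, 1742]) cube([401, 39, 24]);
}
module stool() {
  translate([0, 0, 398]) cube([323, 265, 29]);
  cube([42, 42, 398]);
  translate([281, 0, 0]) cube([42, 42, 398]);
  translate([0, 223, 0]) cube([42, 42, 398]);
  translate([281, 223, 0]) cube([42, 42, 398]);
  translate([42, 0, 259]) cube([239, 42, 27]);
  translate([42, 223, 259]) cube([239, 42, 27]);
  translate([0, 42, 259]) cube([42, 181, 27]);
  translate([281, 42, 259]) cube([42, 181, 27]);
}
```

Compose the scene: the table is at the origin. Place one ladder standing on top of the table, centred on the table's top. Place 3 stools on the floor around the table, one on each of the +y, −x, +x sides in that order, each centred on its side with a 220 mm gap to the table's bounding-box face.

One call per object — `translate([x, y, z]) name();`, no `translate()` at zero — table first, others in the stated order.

table();
translate([363, 343, 746]) ladder();
translate([433, 945, 0]) stool();
translate([-543, 230, 0]) stool();
translate([1409, 230, 0]) stool();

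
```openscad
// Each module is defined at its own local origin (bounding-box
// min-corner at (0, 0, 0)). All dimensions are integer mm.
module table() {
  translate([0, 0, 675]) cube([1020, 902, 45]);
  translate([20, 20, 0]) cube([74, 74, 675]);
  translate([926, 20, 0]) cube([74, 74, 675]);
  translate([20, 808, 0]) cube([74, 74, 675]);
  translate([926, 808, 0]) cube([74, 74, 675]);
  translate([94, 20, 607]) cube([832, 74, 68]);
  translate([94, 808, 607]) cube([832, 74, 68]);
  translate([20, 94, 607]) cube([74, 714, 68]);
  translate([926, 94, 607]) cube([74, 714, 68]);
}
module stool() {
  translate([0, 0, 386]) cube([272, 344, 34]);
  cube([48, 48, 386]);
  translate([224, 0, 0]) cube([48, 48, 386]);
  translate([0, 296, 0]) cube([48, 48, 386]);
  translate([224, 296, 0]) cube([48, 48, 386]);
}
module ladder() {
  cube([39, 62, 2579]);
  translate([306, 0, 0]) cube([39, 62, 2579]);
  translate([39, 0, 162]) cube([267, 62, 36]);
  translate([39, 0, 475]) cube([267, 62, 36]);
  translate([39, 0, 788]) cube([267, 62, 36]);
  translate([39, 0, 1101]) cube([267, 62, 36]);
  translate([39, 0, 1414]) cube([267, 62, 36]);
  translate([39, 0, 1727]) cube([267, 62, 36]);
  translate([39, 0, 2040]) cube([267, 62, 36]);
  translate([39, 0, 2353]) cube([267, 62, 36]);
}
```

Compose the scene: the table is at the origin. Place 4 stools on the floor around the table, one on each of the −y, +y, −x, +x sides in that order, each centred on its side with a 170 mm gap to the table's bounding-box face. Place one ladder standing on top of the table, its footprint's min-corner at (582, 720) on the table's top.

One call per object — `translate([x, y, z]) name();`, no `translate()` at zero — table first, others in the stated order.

table();
translate([374, -514, 0]) stool();
translate([374, 1072, 0]) stool();
translate([-442, 279, 0]) stool();
translate([1190, 279, 0]) stool();
translate([582, 720, 720]) ladder();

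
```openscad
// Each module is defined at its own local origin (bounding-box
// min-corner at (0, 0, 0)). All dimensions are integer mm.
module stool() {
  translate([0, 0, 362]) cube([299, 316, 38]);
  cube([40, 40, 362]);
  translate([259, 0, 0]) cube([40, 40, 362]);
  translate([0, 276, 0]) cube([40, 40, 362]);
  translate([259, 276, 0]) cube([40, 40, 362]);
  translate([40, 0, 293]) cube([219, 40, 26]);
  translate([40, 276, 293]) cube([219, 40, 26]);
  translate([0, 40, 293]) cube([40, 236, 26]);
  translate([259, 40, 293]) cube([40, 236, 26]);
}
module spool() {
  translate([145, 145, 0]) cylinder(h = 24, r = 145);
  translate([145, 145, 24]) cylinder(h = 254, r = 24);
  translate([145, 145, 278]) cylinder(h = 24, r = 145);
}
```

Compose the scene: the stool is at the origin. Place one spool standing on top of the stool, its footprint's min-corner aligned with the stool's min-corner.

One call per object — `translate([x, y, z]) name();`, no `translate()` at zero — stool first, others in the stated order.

stool();
translate([0, 0, 400]) spool();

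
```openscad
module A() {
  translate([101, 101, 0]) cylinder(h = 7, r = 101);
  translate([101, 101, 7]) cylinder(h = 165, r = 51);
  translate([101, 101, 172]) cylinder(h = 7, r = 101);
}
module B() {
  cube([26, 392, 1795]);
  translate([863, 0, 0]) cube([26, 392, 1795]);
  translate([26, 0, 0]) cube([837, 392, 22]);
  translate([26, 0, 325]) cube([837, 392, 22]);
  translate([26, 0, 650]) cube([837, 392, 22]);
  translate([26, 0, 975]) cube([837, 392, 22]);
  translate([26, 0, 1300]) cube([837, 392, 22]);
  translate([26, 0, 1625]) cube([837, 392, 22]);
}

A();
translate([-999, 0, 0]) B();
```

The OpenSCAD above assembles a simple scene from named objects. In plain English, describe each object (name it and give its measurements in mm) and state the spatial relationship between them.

A is a spool: two coaxial disc flanges of radius 101 mm and thickness 7 mm, joined by a core cylinder of radius 51 mm and height 165 mm. The lower flange rests on z = 0 and the three cylinders share a vertical axis.

B is a bookshelf 889 mm wide overall, 392 mm deep and 1795 mm tall. The two sides are 26 mm thick vertical panels. 6 horizontal shelves of 22 mm thickness span between the inner faces of the sides; the lowest shelf sits on the floor and shelves are stacked with a clear vertical gap of 303 mm between each pair.

The bookshelf is on the floor beside the spool on its −x side.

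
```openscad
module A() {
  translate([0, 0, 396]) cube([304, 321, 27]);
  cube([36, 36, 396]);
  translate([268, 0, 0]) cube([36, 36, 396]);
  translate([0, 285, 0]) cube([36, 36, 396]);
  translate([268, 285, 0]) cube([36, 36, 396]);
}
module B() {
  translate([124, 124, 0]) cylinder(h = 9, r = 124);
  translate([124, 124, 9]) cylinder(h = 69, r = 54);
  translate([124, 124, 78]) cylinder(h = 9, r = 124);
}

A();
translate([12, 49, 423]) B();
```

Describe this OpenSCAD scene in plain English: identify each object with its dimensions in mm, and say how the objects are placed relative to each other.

A is a four-legged stool. The seat is 304×321 mm, 27 mm thick, top at z = 423 mm. It stands on four square legs, each 36×36 mm in cross-section, from z = 0 to the seat underside, each flush with a corner of the seat.

B is a spool: two coaxial disc flanges of radius 124 mm and thickness 9 mm, joined by a core cylinder of radius 54 mm and height 69 mm. The lower flange rests on z = 0 and the three cylinders share a vertical axis.

The spool is on top of the stool.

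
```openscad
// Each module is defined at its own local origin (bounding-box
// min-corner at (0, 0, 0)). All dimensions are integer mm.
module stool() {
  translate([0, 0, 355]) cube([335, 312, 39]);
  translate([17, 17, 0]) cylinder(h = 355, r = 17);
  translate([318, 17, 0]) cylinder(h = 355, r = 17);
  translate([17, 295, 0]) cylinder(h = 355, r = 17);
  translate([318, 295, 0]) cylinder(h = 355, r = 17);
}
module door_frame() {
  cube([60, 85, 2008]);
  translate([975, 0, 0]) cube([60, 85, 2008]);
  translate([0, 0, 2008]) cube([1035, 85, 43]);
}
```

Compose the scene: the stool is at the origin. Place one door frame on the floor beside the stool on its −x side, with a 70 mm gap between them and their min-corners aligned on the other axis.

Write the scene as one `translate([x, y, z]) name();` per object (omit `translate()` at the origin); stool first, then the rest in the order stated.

stool();
translate([-1105, 0, 0]) door_frame();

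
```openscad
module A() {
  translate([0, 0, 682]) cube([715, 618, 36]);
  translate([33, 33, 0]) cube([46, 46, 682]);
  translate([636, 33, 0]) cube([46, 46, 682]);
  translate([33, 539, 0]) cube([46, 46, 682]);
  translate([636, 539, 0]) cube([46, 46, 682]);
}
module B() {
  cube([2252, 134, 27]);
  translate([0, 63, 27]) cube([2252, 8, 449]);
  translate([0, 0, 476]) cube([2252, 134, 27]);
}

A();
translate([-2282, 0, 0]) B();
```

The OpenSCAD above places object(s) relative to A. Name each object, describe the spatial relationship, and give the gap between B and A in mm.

A is a table. B is an I-beam. The I-beam is on the floor beside the table on its −x side. The gap between the I-beam and the table is 30 mm.

The I-beam's nearest face is 30 mm from the table's −x face.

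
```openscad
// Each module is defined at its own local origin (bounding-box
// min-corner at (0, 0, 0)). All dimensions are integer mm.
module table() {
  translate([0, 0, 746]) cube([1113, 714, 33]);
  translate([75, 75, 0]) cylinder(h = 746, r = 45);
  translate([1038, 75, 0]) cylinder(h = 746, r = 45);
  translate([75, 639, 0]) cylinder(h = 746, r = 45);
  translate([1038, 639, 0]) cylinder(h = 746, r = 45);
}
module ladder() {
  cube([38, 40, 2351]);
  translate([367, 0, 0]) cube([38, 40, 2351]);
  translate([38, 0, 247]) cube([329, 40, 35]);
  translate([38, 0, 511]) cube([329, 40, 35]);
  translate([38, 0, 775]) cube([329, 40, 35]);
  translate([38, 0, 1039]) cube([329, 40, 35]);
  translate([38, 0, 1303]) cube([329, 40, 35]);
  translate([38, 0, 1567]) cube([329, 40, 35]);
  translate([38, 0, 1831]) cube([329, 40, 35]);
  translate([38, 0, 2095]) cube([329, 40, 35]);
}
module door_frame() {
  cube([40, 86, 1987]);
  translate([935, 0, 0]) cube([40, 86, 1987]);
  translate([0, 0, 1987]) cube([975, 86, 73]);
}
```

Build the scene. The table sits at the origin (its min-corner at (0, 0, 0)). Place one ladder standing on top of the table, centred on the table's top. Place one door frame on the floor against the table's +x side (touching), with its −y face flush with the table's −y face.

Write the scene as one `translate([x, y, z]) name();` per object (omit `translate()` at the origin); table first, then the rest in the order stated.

table();
translate([354, 337, 779]) ladder();
translate([1113, 0, 0]) door_frame();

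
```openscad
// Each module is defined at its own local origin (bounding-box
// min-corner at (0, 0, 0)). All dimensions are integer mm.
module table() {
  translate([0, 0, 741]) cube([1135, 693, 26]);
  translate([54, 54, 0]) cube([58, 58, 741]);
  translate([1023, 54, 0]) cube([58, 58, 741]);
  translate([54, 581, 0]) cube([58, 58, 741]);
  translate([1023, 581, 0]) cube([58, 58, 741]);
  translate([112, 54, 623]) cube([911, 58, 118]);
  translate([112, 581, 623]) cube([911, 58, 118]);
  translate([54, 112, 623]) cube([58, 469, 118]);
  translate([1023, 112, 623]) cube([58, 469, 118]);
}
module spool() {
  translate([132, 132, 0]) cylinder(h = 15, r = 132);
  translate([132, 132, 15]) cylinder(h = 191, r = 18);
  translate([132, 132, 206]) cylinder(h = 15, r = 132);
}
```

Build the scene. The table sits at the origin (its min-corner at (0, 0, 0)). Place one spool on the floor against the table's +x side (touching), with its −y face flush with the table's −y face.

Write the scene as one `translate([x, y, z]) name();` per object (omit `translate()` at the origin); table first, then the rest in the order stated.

table();
translate([1135, 0, 0]) spool();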